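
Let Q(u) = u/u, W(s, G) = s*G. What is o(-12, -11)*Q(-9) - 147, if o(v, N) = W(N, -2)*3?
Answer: -81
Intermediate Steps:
W(s, G) = G*s
Q(u) = 1
o(v, N) = -6*N (o(v, N) = -2*N*3 = -6*N)
o(-12, -11)*Q(-9) - 147 = -6*(-11)*1 - 147 = 66*1 - 147 = 66 - 147 = -81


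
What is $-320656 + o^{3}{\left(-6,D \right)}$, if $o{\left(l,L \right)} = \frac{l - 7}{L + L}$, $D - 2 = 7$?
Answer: $- \frac{1870067989}{5832} \approx -3.2066 \cdot 10^{5}$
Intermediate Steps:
$D = 9$ ($D = 2 + 7 = 9$)
$o{\left(l,L \right)} = \frac{-7 + l}{2 L}$
$-320656 + o^{3}{\left(-6,D \right)} = -320656 + \left(\frac{-7 - 6}{2 \cdot 9}\right)^{3} = -320656 + \left(\frac{1}{2} \cdot \frac{1}{9} \left(-13\right)\right)^{3} = -320656 + \left(- \frac{13}{18}\right)^{3} = -320656 - \frac{2197}{5832} = - \frac{1870067989}{5832}$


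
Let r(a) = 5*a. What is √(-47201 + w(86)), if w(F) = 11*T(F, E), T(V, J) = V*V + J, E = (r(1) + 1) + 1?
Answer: 2*√8558 ≈ 185.02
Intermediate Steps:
E = 7 (E = (5*1 + 1) + 1 = (5 + 1) + 1 = 6 + 1 = 7)
T(V, J) = J + V² (T(V, J) = V² + J = J + V²)
w(F) = 77 + 11*F² (w(F) = 11*(7 + F²) = 77 + 11*F²)
√(-47201 + w(86)) = √(-47201 + (77 + 11*86²)) = √(-47201 + (77 + 11*7396)) = √(-47201 + (77 + 81356)) = √(-47201 + 81433) = √34232 = 2*√8558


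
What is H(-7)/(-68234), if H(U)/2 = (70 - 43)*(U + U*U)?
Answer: -1134/34117 ≈ -0.033239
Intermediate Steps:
H(U) = 54*U + 54*U² (H(U) = 2*((70 - 43)*(U + U*U)) = 2*(27*(U + U²)) = 2*(27*U + 27*U²) = 54*U + 54*U²)
H(-7)/(-68234) = (54*(-7)*(1 - 7))/(-68234) = (54*(-7)*(-6))*(-1/68234) = 2268*(-1/68234) = -1134/34117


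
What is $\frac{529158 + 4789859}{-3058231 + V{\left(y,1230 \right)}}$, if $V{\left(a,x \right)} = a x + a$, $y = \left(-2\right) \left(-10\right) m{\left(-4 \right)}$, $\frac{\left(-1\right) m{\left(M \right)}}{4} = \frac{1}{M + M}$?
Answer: $- \frac{5319017}{3045921} \approx -1.7463$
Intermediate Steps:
$m{\left(M \right)} = - \frac{2}{M}$ ($m{\left(M \right)} = - \frac{4}{M + M} = - \frac{4}{2 M} = - 4 \frac{1}{2 M} = - \frac{2}{M}$)
$y = 10$ ($y = \left(-2\right) \left(-10\right) \left(- \frac{2}{-4}\right) = 20 \left(\left(-2\right) \left(- \frac{1}{4}\right)\right) = 20 \cdot \frac{1}{2} = 10$)
$V{\left(a,x \right)} = a + a x$
$\frac{529158 + 4789859}{-3058231 + V{\left(y,1230 \right)}} = \frac{529158 + 4789859}{-3058231 + 10 \left(1 + 1230\right)} = \frac{5319017}{-3058231 + 10 \cdot 1231} = \frac{5319017}{-3058231 + 12310} = \frac{5319017}{-3045921} = 5319017 \left(- \frac{1}{3045921}\right) = - \frac{5319017}{3045921}$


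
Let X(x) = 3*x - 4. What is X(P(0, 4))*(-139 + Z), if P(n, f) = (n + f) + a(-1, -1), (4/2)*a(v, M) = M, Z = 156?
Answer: 221/2 ≈ 110.50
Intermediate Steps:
a(v, M) = M/2
P(n, f) = -1/2 + f + n (P(n, f) = (n + f) + (1/2)*(-1) = (f + n) - 1/2 = -1/2 + f + n)
X(x) = -4 + 3*x
X(P(0, 4))*(-139 + Z) = (-4 + 3*(-1/2 + 4 + 0))*(-139 + 156) = (-4 + 3*(7/2))*17 = (-4 + 21/2)*17 = (13/2)*17 = 221/2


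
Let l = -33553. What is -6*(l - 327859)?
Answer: 2168472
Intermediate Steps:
-6*(l - 327859) = -6*(-33553 - 327859) = -6*(-361412) = 2168472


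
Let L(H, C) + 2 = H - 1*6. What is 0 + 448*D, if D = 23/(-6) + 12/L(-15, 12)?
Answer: -134624/69 ≈ -1951.1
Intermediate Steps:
L(H, C) = -8 + H (L(H, C) = -2 + (H - 1*6) = -2 + (H - 6) = -2 + (-6 + H) = -8 + H)
D = -601/138 (D = 23/(-6) + 12/(-8 - 15) = 23*(-⅙) + 12/(-23) = -23/6 + 12*(-1/23) = -23/6 - 12/23 = -601/138 ≈ -4.3551)
0 + 448*D = 0 + 448*(-601/138) = 0 - 134624/69 = -134624/69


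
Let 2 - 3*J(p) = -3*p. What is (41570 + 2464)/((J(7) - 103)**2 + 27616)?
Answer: 198153/165170 ≈ 1.1997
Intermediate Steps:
J(p) = 2/3 + p (J(p) = 2/3 - (-1)*p = 2/3 + p)
(41570 + 2464)/((J(7) - 103)**2 + 27616) = (41570 + 2464)/(((2/3 + 7) - 103)**2 + 27616) = 44034/((23/3 - 103)**2 + 27616) = 44034/((-286/3)**2 + 27616) = 44034/(81796/9 + 27616) = 44034/(330340/9) = 44034*(9/330340) = 198153/165170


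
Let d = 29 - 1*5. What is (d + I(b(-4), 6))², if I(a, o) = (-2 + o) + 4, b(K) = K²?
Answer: 1024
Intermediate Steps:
I(a, o) = 2 + o
d = 24 (d = 29 - 5 = 24)
(d + I(b(-4), 6))² = (24 + (2 + 6))² = (24 + 8)² = 32² = 1024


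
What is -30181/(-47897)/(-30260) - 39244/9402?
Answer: -28439546983721/6813456497220 ≈ -4.1740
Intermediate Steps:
-30181/(-47897)/(-30260) - 39244/9402 = -30181*(-1/47897)*(-1/30260) - 39244*1/9402 = (30181/47897)*(-1/30260) - 19622/4701 = -30181/1449363220 - 19622/4701 = -28439546983721/6813456497220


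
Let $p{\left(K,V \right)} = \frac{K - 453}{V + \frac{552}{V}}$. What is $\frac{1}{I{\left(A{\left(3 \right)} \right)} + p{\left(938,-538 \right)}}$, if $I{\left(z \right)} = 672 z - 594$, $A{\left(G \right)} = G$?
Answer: $\frac{144998}{206056691} \approx 0.00070368$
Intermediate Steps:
$p{\left(K,V \right)} = \frac{-453 + K}{V + \frac{552}{V}}$
$I{\left(z \right)} = -594 + 672 z$
$\frac{1}{I{\left(A{\left(3 \right)} \right)} + p{\left(938,-538 \right)}} = \frac{1}{\left(-594 + 672 \cdot 3\right) - \frac{538 \left(-453 + 938\right)}{552 + \left(-538\right)^{2}}} = \frac{1}{\left(-594 + 2016\right) - 538 \frac{1}{552 + 289444} \cdot 485} = \frac{1}{1422 - 538 \cdot \frac{1}{289996} \cdot 485} = \frac{1}{1422 - \frac{269}{144998} \cdot 485} = \frac{1}{1422 - \frac{130465}{144998}} = \frac{1}{\frac{206056691}{144998}} = \frac{144998}{206056691}$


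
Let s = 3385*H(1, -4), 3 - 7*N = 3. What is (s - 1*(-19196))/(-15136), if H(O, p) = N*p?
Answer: -4799/3784 ≈ -1.2682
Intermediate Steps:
N = 0 (N = 3/7 - 1/7*3 = 3/7 - 3/7 = 0)
H(O, p) = 0 (H(O, p) = 0*p = 0)
s = 0 (s = 3385*0 = 0)
(s - 1*(-19196))/(-15136) = (0 - 1*(-19196))/(-15136) = (0 + 19196)*(-1/15136) = 19196*(-1/15136) = -4799/3784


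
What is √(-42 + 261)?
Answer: √219 ≈ 14.799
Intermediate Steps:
√(-42 + 261) = √219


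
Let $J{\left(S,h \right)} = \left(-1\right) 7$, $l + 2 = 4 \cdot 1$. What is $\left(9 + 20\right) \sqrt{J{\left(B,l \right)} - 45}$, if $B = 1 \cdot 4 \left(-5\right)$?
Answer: $58 i \sqrt{13} \approx 209.12 i$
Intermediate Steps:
$B = -20$ ($B = 4 \left(-5\right) = -20$)
$l = 2$ ($l = -2 + 4 \cdot 1 = -2 + 4 = 2$)
$J{\left(S,h \right)} = -7$
$\left(9 + 20\right) \sqrt{J{\left(B,l \right)} - 45} = \left(9 + 20\right) \sqrt{-7 - 45} = 29 \sqrt{-52} = 29 \cdot 2 i \sqrt{13} = 58 i \sqrt{13}$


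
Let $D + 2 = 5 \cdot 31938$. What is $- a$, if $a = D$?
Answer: $-159688$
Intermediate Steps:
$D = 159688$ ($D = -2 + 5 \cdot 31938 = -2 + 159690 = 159688$)
$a = 159688$
$- a = \left(-1\right) 159688 = -159688$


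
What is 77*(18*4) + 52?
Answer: 5596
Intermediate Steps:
77*(18*4) + 52 = 77*72 + 52 = 5544 + 52 = 5596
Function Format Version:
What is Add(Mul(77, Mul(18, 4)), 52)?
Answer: 5596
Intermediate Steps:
Add(Mul(77, Mul(18, 4)), 52) = Add(Mul(77, 72), 52) = Add(5544, 52) = 5596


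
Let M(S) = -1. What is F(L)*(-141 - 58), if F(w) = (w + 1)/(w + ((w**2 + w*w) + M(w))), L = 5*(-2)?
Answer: 199/21 ≈ 9.4762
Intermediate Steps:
L = -10
F(w) = (1 + w)/(-1 + w + 2*w**2) (F(w) = (w + 1)/(w + ((w**2 + w*w) - 1)) = (1 + w)/(w + ((w**2 + w**2) - 1)) = (1 + w)/(w + (2*w**2 - 1)) = (1 + w)/(w + (-1 + 2*w**2)) = (1 + w)/(-1 + w + 2*w**2))
F(L)*(-141 - 58) = (-141 - 58)/(-1 + 2*(-10)) = -199/(-1 - 20) = -199/(-21) = -1/21*(-199) = 199/21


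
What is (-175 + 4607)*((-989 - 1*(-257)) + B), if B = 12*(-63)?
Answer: -6594816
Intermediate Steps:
B = -756
(-175 + 4607)*((-989 - 1*(-257)) + B) = (-175 + 4607)*((-989 - 1*(-257)) - 756) = 4432*((-989 + 257) - 756) = 4432*(-732 - 756) = 4432*(-1488) = -6594816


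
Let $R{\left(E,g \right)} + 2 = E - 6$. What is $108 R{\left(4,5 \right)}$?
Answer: $-432$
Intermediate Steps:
$R{\left(E,g \right)} = -8 + E$ ($R{\left(E,g \right)} = -2 + \left(E - 6\right) = -2 + \left(-6 + E\right) = -8 + E$)
$108 R{\left(4,5 \right)} = 108 \left(-8 + 4\right) = 108 \left(-4\right) = -432$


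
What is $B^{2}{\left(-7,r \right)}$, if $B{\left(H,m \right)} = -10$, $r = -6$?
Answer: $100$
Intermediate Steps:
$B^{2}{\left(-7,r \right)} = \left(-10\right)^{2} = 100$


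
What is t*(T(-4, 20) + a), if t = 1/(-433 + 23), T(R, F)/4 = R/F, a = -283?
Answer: 1419/2050 ≈ 0.69219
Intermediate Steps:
T(R, F) = 4*R/F (T(R, F) = 4*(R/F) = 4*R/F)
t = -1/410 (t = 1/(-410) = -1/410 ≈ -0.0024390)
t*(T(-4, 20) + a) = -(4*(-4)/20 - 283)/410 = -(4*(-4)*(1/20) - 283)/410 = -(-⅘ - 283)/410 = -1/410*(-1419/5) = 1419/2050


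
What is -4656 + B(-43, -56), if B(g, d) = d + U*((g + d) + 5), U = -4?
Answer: -4336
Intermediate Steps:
B(g, d) = -20 - 4*g - 3*d (B(g, d) = d - 4*((g + d) + 5) = d - 4*((d + g) + 5) = d - 4*(5 + d + g) = d + (-20 - 4*d - 4*g) = -20 - 4*g - 3*d)
-4656 + B(-43, -56) = -4656 + (-20 - 4*(-43) - 3*(-56)) = -4656 + (-20 + 172 + 168) = -4656 + 320 = -4336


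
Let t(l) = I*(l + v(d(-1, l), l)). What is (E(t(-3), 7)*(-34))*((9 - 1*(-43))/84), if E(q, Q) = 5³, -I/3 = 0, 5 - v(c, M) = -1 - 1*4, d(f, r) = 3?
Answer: -55250/21 ≈ -2631.0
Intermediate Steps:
v(c, M) = 10 (v(c, M) = 5 - (-1 - 1*4) = 5 - (-1 - 4) = 5 - 1*(-5) = 5 + 5 = 10)
I = 0 (I = -3*0 = 0)
t(l) = 0 (t(l) = 0*(l + 10) = 0*(10 + l) = 0)
E(q, Q) = 125
(E(t(-3), 7)*(-34))*((9 - 1*(-43))/84) = (125*(-34))*((9 - 1*(-43))/84) = -4250*(9 + 43)/84 = -221000/84 = -4250*13/21 = -55250/21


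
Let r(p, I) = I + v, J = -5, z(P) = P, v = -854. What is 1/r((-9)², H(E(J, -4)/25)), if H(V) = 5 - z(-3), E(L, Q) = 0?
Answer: -1/846 ≈ -0.0011820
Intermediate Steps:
H(V) = 8 (H(V) = 5 - 1*(-3) = 5 + 3 = 8)
r(p, I) = -854 + I (r(p, I) = I - 854 = -854 + I)
1/r((-9)², H(E(J, -4)/25)) = 1/(-854 + 8) = 1/(-846) = -1/846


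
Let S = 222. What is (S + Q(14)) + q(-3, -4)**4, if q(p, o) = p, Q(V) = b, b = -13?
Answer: 290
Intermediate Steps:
Q(V) = -13
(S + Q(14)) + q(-3, -4)**4 = (222 - 13) + (-3)**4 = 209 + 81 = 290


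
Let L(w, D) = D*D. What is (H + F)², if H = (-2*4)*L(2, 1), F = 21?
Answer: 169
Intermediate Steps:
L(w, D) = D²
H = -8 (H = -2*4*1² = -8*1 = -8)
(H + F)² = (-8 + 21)² = 13² = 169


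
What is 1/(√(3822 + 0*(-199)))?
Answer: √78/546 ≈ 0.016175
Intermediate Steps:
1/(√(3822 + 0*(-199))) = 1/(√(3822 + 0)) = 1/(√3822) = 1/(7*√78) = √78/546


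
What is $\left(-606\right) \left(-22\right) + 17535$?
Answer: $30867$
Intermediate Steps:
$\left(-606\right) \left(-22\right) + 17535 = 13332 + 17535 = 30867$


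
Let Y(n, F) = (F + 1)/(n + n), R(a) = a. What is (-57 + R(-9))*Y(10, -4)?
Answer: 99/10 ≈ 9.9000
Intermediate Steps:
Y(n, F) = (1 + F)/(2*n) (Y(n, F) = (1 + F)/((2*n)) = (1 + F)*(1/(2*n)) = (1 + F)/(2*n))
(-57 + R(-9))*Y(10, -4) = (-57 - 9)*((½)*(1 - 4)/10) = -33*(-3)/10 = -66*(-3/20) = 99/10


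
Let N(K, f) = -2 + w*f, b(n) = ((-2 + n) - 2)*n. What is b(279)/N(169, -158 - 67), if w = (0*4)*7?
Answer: -76725/2 ≈ -38363.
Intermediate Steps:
b(n) = n*(-4 + n) (b(n) = (-4 + n)*n = n*(-4 + n))
w = 0 (w = 0*7 = 0)
N(K, f) = -2 (N(K, f) = -2 + 0*f = -2 + 0 = -2)
b(279)/N(169, -158 - 67) = (279*(-4 + 279))/(-2) = (279*275)*(-½) = 76725*(-½) = -76725/2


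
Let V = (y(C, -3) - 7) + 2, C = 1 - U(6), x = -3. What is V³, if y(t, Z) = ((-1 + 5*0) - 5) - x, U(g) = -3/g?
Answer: -512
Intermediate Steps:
C = 3/2 (C = 1 - (-3)/6 = 1 - 1*(-½) = 1 + ½ = 3/2 ≈ 1.5000)
y(t, Z) = -3 (y(t, Z) = ((-1 + 5*0) - 5) - 1*(-3) = ((-1 + 0) - 5) + 3 = (-1 - 5) + 3 = -6 + 3 = -3)
V = -8 (V = (-3 - 7) + 2 = -10 + 2 = -8)
V³ = (-8)³ = -512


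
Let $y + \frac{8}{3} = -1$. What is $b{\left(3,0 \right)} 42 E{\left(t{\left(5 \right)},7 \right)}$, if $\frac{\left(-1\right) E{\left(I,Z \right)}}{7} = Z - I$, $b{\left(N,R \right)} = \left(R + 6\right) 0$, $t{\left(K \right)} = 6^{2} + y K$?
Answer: $0$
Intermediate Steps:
$y = - \frac{11}{3}$ ($y = - \frac{8}{3} - 1 = - \frac{11}{3} \approx -3.6667$)
$t{\left(K \right)} = 36 - \frac{11 K}{3}$ ($t{\left(K \right)} = 6^{2} - \frac{11 K}{3} = 36 - \frac{11 K}{3}$)
$b{\left(N,R \right)} = 0$ ($b{\left(N,R \right)} = \left(6 + R\right) 0 = 0$)
$E{\left(I,Z \right)} = - 7 Z + 7 I$ ($E{\left(I,Z \right)} = - 7 \left(Z - I\right) = - 7 Z + 7 I$)
$b{\left(3,0 \right)} 42 E{\left(t{\left(5 \right)},7 \right)} = 0 \cdot 42 \left(\left(-7\right) 7 + 7 \left(36 - \frac{55}{3}\right)\right) = 0 \left(-49 + 7 \left(36 - \frac{55}{3}\right)\right) = 0 \left(-49 + 7 \cdot \frac{53}{3}\right) = 0 \left(-49 + \frac{371}{3}\right) = 0 \cdot \frac{224}{3} = 0$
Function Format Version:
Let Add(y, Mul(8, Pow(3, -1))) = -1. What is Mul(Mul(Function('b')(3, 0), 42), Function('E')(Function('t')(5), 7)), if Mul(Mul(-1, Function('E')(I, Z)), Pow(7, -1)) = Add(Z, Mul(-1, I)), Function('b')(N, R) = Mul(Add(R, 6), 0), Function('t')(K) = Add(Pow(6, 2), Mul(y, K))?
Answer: 0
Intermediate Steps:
y = Rational(-11, 3) (y = Add(Rational(-8, 3), -1) = Rational(-11, 3) ≈ -3.6667)
Function('t')(K) = Add(36, Mul(Rational(-11, 3), K)) (Function('t')(K) = Add(Pow(6, 2), Mul(Rational(-11, 3), K)) = Add(36, Mul(Rational(-11, 3), K)))
Function('b')(N, R) = 0 (Function('b')(N, R) = Mul(Add(6, R), 0) = 0)
Function('E')(I, Z) = Add(Mul(-7, Z), Mul(7, I)) (Function('E')(I, Z) = Mul(-7, Add(Z, Mul(-1, I))) = Add(Mul(-7, Z), Mul(7, I)))
Mul(Mul(Function('b')(3, 0), 42), Function('E')(Function('t')(5), 7)) = Mul(Mul(0, 42), Add(Mul(-7, 7), Mul(7, Add(36, Mul(Rational(-11, 3), 5))))) = Mul(0, Add(-49, Mul(7, Add(36, Rational(-55, 3))))) = Mul(0, Add(-49, Mul(7, Rational(53, 3)))) = Mul(0, Add(-49, Rational(371, 3))) = Mul(0, Rational(224, 3)) = 0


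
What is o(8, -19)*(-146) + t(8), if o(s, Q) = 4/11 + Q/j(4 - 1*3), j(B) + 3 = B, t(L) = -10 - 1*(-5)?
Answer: -15896/11 ≈ -1445.1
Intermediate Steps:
t(L) = -5 (t(L) = -10 + 5 = -5)
j(B) = -3 + B
o(s, Q) = 4/11 - Q/2 (o(s, Q) = 4/11 + Q/(-3 + (4 - 1*3)) = 4*(1/11) + Q/(-3 + (4 - 3)) = 4/11 + Q/(-3 + 1) = 4/11 + Q/(-2) = 4/11 + Q*(-½) = 4/11 - Q/2)
o(8, -19)*(-146) + t(8) = (4/11 - ½*(-19))*(-146) - 5 = (4/11 + 19/2)*(-146) - 5 = (217/22)*(-146) - 5 = -15841/11 - 5 = -15896/11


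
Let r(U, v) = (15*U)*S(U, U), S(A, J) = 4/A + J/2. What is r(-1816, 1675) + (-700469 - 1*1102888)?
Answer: 22930623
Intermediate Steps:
S(A, J) = J/2 + 4/A (S(A, J) = 4/A + J*(½) = 4/A + J/2 = J/2 + 4/A)
r(U, v) = 15*U*(U/2 + 4/U) (r(U, v) = (15*U)*(U/2 + 4/U) = 15*U*(U/2 + 4/U))
r(-1816, 1675) + (-700469 - 1*1102888) = (60 + (15/2)*(-1816)²) + (-700469 - 1*1102888) = (60 + (15/2)*3297856) + (-700469 - 1102888) = (60 + 24733920) - 1803357 = 24733980 - 1803357 = 22930623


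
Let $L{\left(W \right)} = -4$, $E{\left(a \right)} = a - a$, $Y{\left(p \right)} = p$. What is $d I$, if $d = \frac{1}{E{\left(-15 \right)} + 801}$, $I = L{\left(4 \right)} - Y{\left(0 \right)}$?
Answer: $- \frac{4}{801} \approx -0.0049938$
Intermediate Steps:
$E{\left(a \right)} = 0$
$I = -4$ ($I = -4 - 0 = -4 + 0 = -4$)
$d = \frac{1}{801}$ ($d = \frac{1}{0 + 801} = \frac{1}{801} \approx 0.0012484$)
$d I = \frac{1}{801} \left(-4\right) = - \frac{4}{801}$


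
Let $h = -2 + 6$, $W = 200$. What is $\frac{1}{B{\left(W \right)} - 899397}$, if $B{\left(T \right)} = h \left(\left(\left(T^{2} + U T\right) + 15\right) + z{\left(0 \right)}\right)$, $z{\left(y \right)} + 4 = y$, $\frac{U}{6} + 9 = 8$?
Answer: $- \frac{1}{744153} \approx -1.3438 \cdot 10^{-6}$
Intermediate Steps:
$U = -6$ ($U = -54 + 6 \cdot 8 = -54 + 48 = -6$)
$z{\left(y \right)} = -4 + y$
$h = 4$
$B{\left(T \right)} = 44 - 24 T + 4 T^{2}$ ($B{\left(T \right)} = 4 \left(\left(\left(T^{2} - 6 T\right) + 15\right) + \left(-4 + 0\right)\right) = 4 \left(\left(15 + T^{2} - 6 T\right) - 4\right) = 4 \left(11 + T^{2} - 6 T\right) = 44 - 24 T + 4 T^{2}$)
$\frac{1}{B{\left(W \right)} - 899397} = \frac{1}{\left(44 - 4800 + 4 \cdot 200^{2}\right) - 899397} = \frac{1}{\left(44 - 4800 + 4 \cdot 40000\right) - 899397} = \frac{1}{\left(44 - 4800 + 160000\right) - 899397} = \frac{1}{155244 - 899397} = \frac{1}{-744153} = - \frac{1}{744153}$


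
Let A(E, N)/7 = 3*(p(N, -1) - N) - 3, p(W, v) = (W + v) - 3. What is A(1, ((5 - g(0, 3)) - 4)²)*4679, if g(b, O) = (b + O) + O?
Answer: -491295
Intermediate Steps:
p(W, v) = -3 + W + v
g(b, O) = b + 2*O (g(b, O) = (O + b) + O = b + 2*O)
A(E, N) = -105 (A(E, N) = 7*(3*((-3 + N - 1) - N) - 3) = 7*(3*((-4 + N) - N) - 3) = 7*(3*(-4) - 3) = 7*(-12 - 3) = 7*(-15) = -105)
A(1, ((5 - g(0, 3)) - 4)²)*4679 = -105*4679 = -491295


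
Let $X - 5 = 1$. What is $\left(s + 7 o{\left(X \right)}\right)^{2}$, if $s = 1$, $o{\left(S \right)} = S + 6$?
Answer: $7225$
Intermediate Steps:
$X = 6$ ($X = 5 + 1 = 6$)
$o{\left(S \right)} = 6 + S$
$\left(s + 7 o{\left(X \right)}\right)^{2} = \left(1 + 7 \left(6 + 6\right)\right)^{2} = \left(1 + 7 \cdot 12\right)^{2} = \left(1 + 84\right)^{2} = 85^{2} = 7225$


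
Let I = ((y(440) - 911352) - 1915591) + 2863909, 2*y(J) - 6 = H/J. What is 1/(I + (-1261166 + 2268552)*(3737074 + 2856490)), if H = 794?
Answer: 440/2922596204296517 ≈ 1.5055e-13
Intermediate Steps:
y(J) = 3 + 397/J (y(J) = 3 + (794/J)/2 = 3 + 397/J)
I = 16266757/440 (I = (((3 + 397/440) - 911352) - 1915591) + 2863909 = ((1717/440 - 911352) - 1915591) + 2863909 = (-400993163/440 - 1915591) + 2863909 = -1243853203/440 + 2863909 = 16266757/440 ≈ 36970.)
1/(I + (-1261166 + 2268552)*(3737074 + 2856490)) = 1/(16266757/440 + (-1261166 + 2268552)*(3737074 + 2856490)) = 1/(16266757/440 + 1007386*6593564) = 1/(16266757/440 + 6642264063704) = 1/(2922596204296517/440) = 440/2922596204296517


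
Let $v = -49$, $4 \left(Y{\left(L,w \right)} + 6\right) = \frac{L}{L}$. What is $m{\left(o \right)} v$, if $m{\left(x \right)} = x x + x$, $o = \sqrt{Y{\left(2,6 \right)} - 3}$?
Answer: $\frac{1715}{4} - \frac{49 i \sqrt{35}}{2} \approx 428.75 - 144.94 i$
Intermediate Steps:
$Y{\left(L,w \right)} = - \frac{23}{4}$ ($Y{\left(L,w \right)} = -6 + \frac{L \frac{1}{L}}{4} = -6 + \frac{1}{4} \cdot 1 = -6 + \frac{1}{4} = - \frac{23}{4}$)
$o = \frac{i \sqrt{35}}{2}$ ($o = \sqrt{- \frac{23}{4} - 3} = \sqrt{- \frac{35}{4}} = \frac{i \sqrt{35}}{2} \approx 2.958 i$)
$m{\left(x \right)} = x + x^{2}$ ($m{\left(x \right)} = x^{2} + x = x + x^{2}$)
$m{\left(o \right)} v = \frac{i \sqrt{35}}{2} \left(1 + \frac{i \sqrt{35}}{2}\right) \left(-49\right) = \frac{i \sqrt{35} \left(1 + \frac{i \sqrt{35}}{2}\right)}{2} \left(-49\right) = - \frac{49 i \sqrt{35} \left(1 + \frac{i \sqrt{35}}{2}\right)}{2}$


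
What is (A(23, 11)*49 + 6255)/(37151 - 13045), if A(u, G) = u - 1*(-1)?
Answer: 7431/24106 ≈ 0.30826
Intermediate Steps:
A(u, G) = 1 + u (A(u, G) = u + 1 = 1 + u)
(A(23, 11)*49 + 6255)/(37151 - 13045) = ((1 + 23)*49 + 6255)/(37151 - 13045) = (24*49 + 6255)/24106 = (1176 + 6255)*(1/24106) = 7431*(1/24106) = 7431/24106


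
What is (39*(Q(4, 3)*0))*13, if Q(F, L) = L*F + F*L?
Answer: 0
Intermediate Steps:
Q(F, L) = 2*F*L (Q(F, L) = F*L + F*L = 2*F*L)
(39*(Q(4, 3)*0))*13 = (39*((2*4*3)*0))*13 = (39*(24*0))*13 = (39*0)*13 = 0*13 = 0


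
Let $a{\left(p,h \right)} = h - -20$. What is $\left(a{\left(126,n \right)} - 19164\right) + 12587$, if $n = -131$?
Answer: $-6688$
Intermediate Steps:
$a{\left(p,h \right)} = 20 + h$ ($a{\left(p,h \right)} = h + 20 = 20 + h$)
$\left(a{\left(126,n \right)} - 19164\right) + 12587 = \left(\left(20 - 131\right) - 19164\right) + 12587 = \left(-111 - 19164\right) + 12587 = -19275 + 12587 = -6688$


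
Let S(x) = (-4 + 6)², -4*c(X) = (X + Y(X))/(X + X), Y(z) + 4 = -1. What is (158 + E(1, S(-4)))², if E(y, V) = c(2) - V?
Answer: 6086089/256 ≈ 23774.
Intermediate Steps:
Y(z) = -5 (Y(z) = -4 - 1 = -5)
c(X) = -(-5 + X)/(8*X) (c(X) = -(X - 5)/(4*(X + X)) = -(-5 + X)/(4*(2*X)) = -(-5 + X)*1/(2*X)/4 = -(-5 + X)/(8*X))
S(x) = 4 (S(x) = 2² = 4)
E(y, V) = 3/16 - V (E(y, V) = (⅛)*(5 - 1*2)/2 - V = (⅛)*(½)*(5 - 2) - V = (⅛)*(½)*3 - V = 3/16 - V)
(158 + E(1, S(-4)))² = (158 + (3/16 - 1*4))² = (158 + (3/16 - 4))² = (158 - 61/16)² = (2467/16)² = 6086089/256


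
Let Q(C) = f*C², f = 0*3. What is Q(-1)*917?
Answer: 0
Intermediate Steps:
f = 0
Q(C) = 0 (Q(C) = 0*C² = 0)
Q(-1)*917 = 0*917 = 0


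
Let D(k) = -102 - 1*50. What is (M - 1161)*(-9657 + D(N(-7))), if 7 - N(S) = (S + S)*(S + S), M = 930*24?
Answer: -207548631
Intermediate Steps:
M = 22320
N(S) = 7 - 4*S**2 (N(S) = 7 - (S + S)*(S + S) = 7 - 2*S*2*S = 7 - 4*S**2)
D(k) = -152 (D(k) = -102 - 50 = -152)
(M - 1161)*(-9657 + D(N(-7))) = (22320 - 1161)*(-9657 - 152) = 21159*(-9809) = -207548631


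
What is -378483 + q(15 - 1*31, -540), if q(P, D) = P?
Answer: -378499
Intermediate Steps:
-378483 + q(15 - 1*31, -540) = -378483 + (15 - 1*31) = -378483 + (15 - 31) = -378483 - 16 = -378499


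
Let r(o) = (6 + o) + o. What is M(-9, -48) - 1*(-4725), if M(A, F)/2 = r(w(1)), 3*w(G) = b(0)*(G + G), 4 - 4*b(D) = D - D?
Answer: 14219/3 ≈ 4739.7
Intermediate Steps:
b(D) = 1 (b(D) = 1 - (D - D)/4 = 1 - ¼*0 = 1 + 0 = 1)
w(G) = 2*G/3 (w(G) = (1*(G + G))/3 = (1*(2*G))/3 = (2*G)/3 = 2*G/3)
r(o) = 6 + 2*o
M(A, F) = 44/3 (M(A, F) = 2*(6 + 2*((⅔)*1)) = 2*(6 + 2*(⅔)) = 2*(6 + 4/3) = 2*(22/3) = 44/3)
M(-9, -48) - 1*(-4725) = 44/3 - 1*(-4725) = 44/3 + 4725 = 14219/3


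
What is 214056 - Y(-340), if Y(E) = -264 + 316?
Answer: 214004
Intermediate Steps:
Y(E) = 52
214056 - Y(-340) = 214056 - 1*52 = 214056 - 52 = 214004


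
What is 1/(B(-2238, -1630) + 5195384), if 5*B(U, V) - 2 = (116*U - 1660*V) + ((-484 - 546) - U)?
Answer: 5/28424322 ≈ 1.7591e-7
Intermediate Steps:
B(U, V) = -1028/5 - 332*V + 23*U (B(U, V) = ⅖ + ((116*U - 1660*V) + ((-484 - 546) - U))/5 = ⅖ + ((-1660*V + 116*U) + (-1030 - U))/5 = ⅖ + (-1030 - 1660*V + 115*U)/5 = ⅖ + (-206 - 332*V + 23*U) = -1028/5 - 332*V + 23*U)
1/(B(-2238, -1630) + 5195384) = 1/((-1028/5 - 332*(-1630) + 23*(-2238)) + 5195384) = 1/((-1028/5 + 541160 - 51474) + 5195384) = 1/(2447402/5 + 5195384) = 1/(28424322/5) = 5/28424322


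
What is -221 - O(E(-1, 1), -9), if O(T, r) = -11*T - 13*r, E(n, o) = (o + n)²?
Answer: -338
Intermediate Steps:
E(n, o) = (n + o)²
O(T, r) = -13*r - 11*T
-221 - O(E(-1, 1), -9) = -221 - (-13*(-9) - 11*(-1 + 1)²) = -221 - (117 - 11*0²) = -221 - (117 - 11*0) = -221 - (117 + 0) = -221 - 1*117 = -221 - 117 = -338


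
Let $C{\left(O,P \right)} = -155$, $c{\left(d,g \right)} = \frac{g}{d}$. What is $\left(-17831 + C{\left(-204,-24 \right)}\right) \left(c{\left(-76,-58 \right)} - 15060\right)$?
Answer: $\frac{5146253243}{19} \approx 2.7086 \cdot 10^{8}$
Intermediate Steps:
$\left(-17831 + C{\left(-204,-24 \right)}\right) \left(c{\left(-76,-58 \right)} - 15060\right) = \left(-17831 - 155\right) \left(- \frac{58}{-76} - 15060\right) = - 17986 \left(\left(-58\right) \left(- \frac{1}{76}\right) - 15060\right) = - 17986 \left(\frac{29}{38} - 15060\right) = \left(-17986\right) \left(- \frac{572251}{38}\right) = \frac{5146253243}{19}$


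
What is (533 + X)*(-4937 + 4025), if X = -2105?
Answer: 1433664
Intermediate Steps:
(533 + X)*(-4937 + 4025) = (533 - 2105)*(-4937 + 4025) = -1572*(-912) = 1433664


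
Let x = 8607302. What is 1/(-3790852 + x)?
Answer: 1/4816450 ≈ 2.0762e-7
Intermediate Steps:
1/(-3790852 + x) = 1/(-3790852 + 8607302) = 1/4816450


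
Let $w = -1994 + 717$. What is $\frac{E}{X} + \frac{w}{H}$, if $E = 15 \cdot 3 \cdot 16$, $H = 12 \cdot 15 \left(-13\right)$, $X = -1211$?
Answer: $- \frac{138353}{2833740} \approx -0.048823$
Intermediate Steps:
$w = -1277$
$H = -2340$ ($H = 180 \left(-13\right) = -2340$)
$E = 720$ ($E = 45 \cdot 16 = 720$)
$\frac{E}{X} + \frac{w}{H} = \frac{720}{-1211} - \frac{1277}{-2340} = 720 \left(- \frac{1}{1211}\right) - - \frac{1277}{2340} = - \frac{720}{1211} + \frac{1277}{2340} = - \frac{138353}{2833740}$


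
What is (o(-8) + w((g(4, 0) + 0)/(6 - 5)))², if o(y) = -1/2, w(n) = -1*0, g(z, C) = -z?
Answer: ¼ ≈ 0.25000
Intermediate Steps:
w(n) = 0
o(y) = -½ (o(y) = -1*½ = -½)
(o(-8) + w((g(4, 0) + 0)/(6 - 5)))² = (-½ + 0)² = (-½)² = ¼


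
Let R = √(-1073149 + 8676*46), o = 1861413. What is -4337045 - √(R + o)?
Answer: -4337045 - √(1861413 + I*√674053) ≈ -4.3384e+6 - 0.30088*I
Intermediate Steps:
R = I*√674053 (R = √(-1073149 + 399096) = √(-674053) = I*√674053 ≈ 821.01*I)
-4337045 - √(R + o) = -4337045 - √(I*√674053 + 1861413) = -4337045 - √(1861413 + I*√674053)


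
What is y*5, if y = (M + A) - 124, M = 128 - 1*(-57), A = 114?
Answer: 875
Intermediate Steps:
M = 185 (M = 128 + 57 = 185)
y = 175 (y = (185 + 114) - 124 = 299 - 124 = 175)
y*5 = 175*5 = 875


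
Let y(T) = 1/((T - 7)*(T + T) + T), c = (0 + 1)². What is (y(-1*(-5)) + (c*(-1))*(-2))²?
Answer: 841/225 ≈ 3.7378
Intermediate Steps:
c = 1 (c = 1² = 1)
y(T) = 1/(T + 2*T*(-7 + T)) (y(T) = 1/((-7 + T)*(2*T) + T) = 1/(2*T*(-7 + T) + T) = 1/(T + 2*T*(-7 + T)))
(y(-1*(-5)) + (c*(-1))*(-2))² = (1/(((-1*(-5)))*(-13 + 2*(-1*(-5)))) + (1*(-1))*(-2))² = (1/(5*(-13 + 2*5)) - 1*(-2))² = (1/(5*(-13 + 10)) + 2)² = ((⅕)/(-3) + 2)² = ((⅕)*(-⅓) + 2)² = (-1/15 + 2)² = (29/15)² = 841/225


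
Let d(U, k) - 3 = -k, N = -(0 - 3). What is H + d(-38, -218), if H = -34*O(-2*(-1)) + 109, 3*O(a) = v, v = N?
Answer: 296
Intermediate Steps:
N = 3 (N = -1*(-3) = 3)
v = 3
d(U, k) = 3 - k
O(a) = 1 (O(a) = (⅓)*3 = 1)
H = 75 (H = -34*1 + 109 = -34 + 109 = 75)
H + d(-38, -218) = 75 + (3 - 1*(-218)) = 75 + (3 + 218) = 75 + 221 = 296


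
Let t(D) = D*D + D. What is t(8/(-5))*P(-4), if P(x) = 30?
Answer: 144/5 ≈ 28.800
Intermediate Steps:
t(D) = D + D**2 (t(D) = D**2 + D = D + D**2)
t(8/(-5))*P(-4) = ((8/(-5))*(1 + 8/(-5)))*30 = ((8*(-1/5))*(1 + 8*(-1/5)))*30 = -8*(1 - 8/5)/5*30 = -8/5*(-3/5)*30 = (24/25)*30 = 144/5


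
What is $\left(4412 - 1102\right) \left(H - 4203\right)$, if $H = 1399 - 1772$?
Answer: $-15146560$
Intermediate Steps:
$H = -373$
$\left(4412 - 1102\right) \left(H - 4203\right) = \left(4412 - 1102\right) \left(-373 - 4203\right) = 3310 \left(-4576\right) = -15146560$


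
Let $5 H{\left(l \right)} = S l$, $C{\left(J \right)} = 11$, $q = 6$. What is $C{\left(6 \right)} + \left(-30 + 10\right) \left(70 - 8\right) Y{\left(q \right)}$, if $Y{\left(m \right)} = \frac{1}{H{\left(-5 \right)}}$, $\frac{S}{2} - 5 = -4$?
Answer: $631$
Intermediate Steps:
$S = 2$ ($S = 10 + 2 \left(-4\right) = 10 - 8 = 2$)
$H{\left(l \right)} = \frac{2 l}{5}$
$Y{\left(m \right)} = - \frac{1}{2}$ ($Y{\left(m \right)} = \frac{1}{\frac{2}{5} \left(-5\right)} = \frac{1}{-2} = - \frac{1}{2}$)
$C{\left(6 \right)} + \left(-30 + 10\right) \left(70 - 8\right) Y{\left(q \right)} = 11 + \left(-30 + 10\right) \left(70 - 8\right) \left(- \frac{1}{2}\right) = 11 + \left(-20\right) 62 \left(- \frac{1}{2}\right) = 11 - -620 = 11 + 620 = 631$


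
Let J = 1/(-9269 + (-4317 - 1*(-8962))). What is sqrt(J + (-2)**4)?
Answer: sqrt(73983)/68 ≈ 4.0000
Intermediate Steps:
J = -1/4624 (J = 1/(-9269 + (-4317 + 8962)) = 1/(-9269 + 4645) = 1/(-4624) = -1/4624 ≈ -0.00021626)
sqrt(J + (-2)**4) = sqrt(-1/4624 + (-2)**4) = sqrt(-1/4624 + 16) = sqrt(73983/4624) = sqrt(73983)/68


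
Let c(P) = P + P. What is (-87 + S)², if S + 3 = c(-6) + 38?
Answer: 4096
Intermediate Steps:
c(P) = 2*P
S = 23 (S = -3 + (2*(-6) + 38) = -3 + (-12 + 38) = -3 + 26 = 23)
(-87 + S)² = (-87 + 23)² = (-64)² = 4096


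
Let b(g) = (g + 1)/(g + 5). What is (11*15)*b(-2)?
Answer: -55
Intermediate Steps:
b(g) = (1 + g)/(5 + g)
(11*15)*b(-2) = (11*15)*((1 - 2)/(5 - 2)) = 165*(-1/3) = 165*((⅓)*(-1)) = 165*(-⅓) = -55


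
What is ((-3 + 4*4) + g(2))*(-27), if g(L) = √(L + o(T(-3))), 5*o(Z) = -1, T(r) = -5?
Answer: -351 - 81*√5/5 ≈ -387.22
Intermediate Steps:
o(Z) = -⅕ (o(Z) = (⅕)*(-1) = -⅕)
g(L) = √(-⅕ + L) (g(L) = √(L - ⅕) = √(-⅕ + L))
((-3 + 4*4) + g(2))*(-27) = ((-3 + 4*4) + √(-5 + 25*2)/5)*(-27) = ((-3 + 16) + √(-5 + 50)/5)*(-27) = (13 + √45/5)*(-27) = (13 + (3*√5)/5)*(-27) = (13 + 3*√5/5)*(-27) = -351 - 81*√5/5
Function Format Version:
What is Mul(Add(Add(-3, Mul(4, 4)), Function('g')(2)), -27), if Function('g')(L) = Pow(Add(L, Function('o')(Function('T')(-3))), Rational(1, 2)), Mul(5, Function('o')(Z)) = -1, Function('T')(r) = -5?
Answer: Add(-351, Mul(Rational(-81, 5), Pow(5, Rational(1, 2)))) ≈ -387.22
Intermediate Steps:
Function('o')(Z) = Rational(-1, 5) (Function('o')(Z) = Mul(Rational(1, 5), -1) = Rational(-1, 5))
Function('g')(L) = Pow(Add(Rational(-1, 5), L), Rational(1, 2)) (Function('g')(L) = Pow(Add(L, Rational(-1, 5)), Rational(1, 2)) = Pow(Add(Rational(-1, 5), L), Rational(1, 2)))
Mul(Add(Add(-3, Mul(4, 4)), Function('g')(2)), -27) = Mul(Add(Add(-3, Mul(4, 4)), Mul(Rational(1, 5), Pow(Add(-5, Mul(25, 2)), Rational(1, 2)))), -27) = Mul(Add(Add(-3, 16), Mul(Rational(1, 5), Pow(Add(-5, 50), Rational(1, 2)))), -27) = Mul(Add(13, Mul(Rational(1, 5), Pow(45, Rational(1, 2)))), -27) = Mul(Add(13, Mul(Rational(1, 5), Mul(3, Pow(5, Rational(1, 2))))), -27) = Mul(Add(13, Mul(Rational(3, 5), Pow(5, Rational(1, 2)))), -27) = Add(-351, Mul(Rational(-81, 5), Pow(5, Rational(1, 2))))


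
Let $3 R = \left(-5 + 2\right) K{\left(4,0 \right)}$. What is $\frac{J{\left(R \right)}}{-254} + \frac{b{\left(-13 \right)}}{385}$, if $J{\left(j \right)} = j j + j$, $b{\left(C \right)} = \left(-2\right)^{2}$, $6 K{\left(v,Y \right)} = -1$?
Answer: $\frac{33881}{3520440} \approx 0.0096241$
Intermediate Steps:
$K{\left(v,Y \right)} = - \frac{1}{6}$ ($K{\left(v,Y \right)} = \frac{1}{6} \left(-1\right) = - \frac{1}{6}$)
$b{\left(C \right)} = 4$
$R = \frac{1}{6}$ ($R = \frac{\left(-5 + 2\right) \left(- \frac{1}{6}\right)}{3} = \frac{\left(-3\right) \left(- \frac{1}{6}\right)}{3} = \frac{1}{3} \cdot \frac{1}{2} = \frac{1}{6} \approx 0.16667$)
$J{\left(j \right)} = j + j^{2}$ ($J{\left(j \right)} = j^{2} + j = j + j^{2}$)
$\frac{J{\left(R \right)}}{-254} + \frac{b{\left(-13 \right)}}{385} = \frac{\frac{1}{6} \left(1 + \frac{1}{6}\right)}{-254} + \frac{4}{385} = \frac{1}{6} \cdot \frac{7}{6} \left(- \frac{1}{254}\right) + 4 \cdot \frac{1}{385} = \frac{7}{36} \left(- \frac{1}{254}\right) + \frac{4}{385} = - \frac{7}{9144} + \frac{4}{385} = \frac{33881}{3520440}$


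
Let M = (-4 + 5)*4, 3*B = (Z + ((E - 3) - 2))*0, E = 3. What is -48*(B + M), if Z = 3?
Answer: -192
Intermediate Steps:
B = 0 (B = ((3 + ((3 - 3) - 2))*0)/3 = ((3 + (0 - 2))*0)/3 = ((3 - 2)*0)/3 = (1*0)/3 = (⅓)*0 = 0)
M = 4 (M = 1*4 = 4)
-48*(B + M) = -48*(0 + 4) = -48*4 = -192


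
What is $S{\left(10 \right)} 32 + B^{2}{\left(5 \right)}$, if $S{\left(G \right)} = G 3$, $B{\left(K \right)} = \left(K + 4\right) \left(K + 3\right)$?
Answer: $6144$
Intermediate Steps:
$B{\left(K \right)} = \left(3 + K\right) \left(4 + K\right)$ ($B{\left(K \right)} = \left(4 + K\right) \left(3 + K\right) = \left(3 + K\right) \left(4 + K\right)$)
$S{\left(G \right)} = 3 G$
$S{\left(10 \right)} 32 + B^{2}{\left(5 \right)} = 3 \cdot 10 \cdot 32 + \left(12 + 5^{2} + 7 \cdot 5\right)^{2} = 30 \cdot 32 + \left(12 + 25 + 35\right)^{2} = 960 + 72^{2} = 960 + 5184 = 6144$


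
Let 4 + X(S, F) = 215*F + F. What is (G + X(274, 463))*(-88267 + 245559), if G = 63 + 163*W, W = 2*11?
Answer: 16303787676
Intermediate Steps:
W = 22
X(S, F) = -4 + 216*F (X(S, F) = -4 + (215*F + F) = -4 + 216*F)
G = 3649 (G = 63 + 163*22 = 63 + 3586 = 3649)
(G + X(274, 463))*(-88267 + 245559) = (3649 + (-4 + 216*463))*(-88267 + 245559) = (3649 + (-4 + 100008))*157292 = (3649 + 100004)*157292 = 103653*157292 = 16303787676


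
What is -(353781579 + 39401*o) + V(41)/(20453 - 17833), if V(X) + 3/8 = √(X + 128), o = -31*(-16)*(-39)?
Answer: 8559883010501/20960 ≈ 4.0839e+8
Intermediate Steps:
o = -19344 (o = 496*(-39) = -19344)
V(X) = -3/8 + √(128 + X) (V(X) = -3/8 + √(X + 128) = -3/8 + √(128 + X))
-(353781579 + 39401*o) + V(41)/(20453 - 17833) = -39401/(1/(-19344 + 8979)) + (-3/8 + √(128 + 41))/(20453 - 17833) = -39401/(1/(-10365)) + (-3/8 + √169)/2620 = -39401/(-1/10365) + (-3/8 + 13)*(1/2620) = -39401*(-10365) + (101/8)*(1/2620) = 408391365 + 101/20960 = 8559883010501/20960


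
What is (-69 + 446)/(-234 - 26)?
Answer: -29/20 ≈ -1.4500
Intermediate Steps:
(-69 + 446)/(-234 - 26) = 377/(-260) = 377*(-1/260) = -29/20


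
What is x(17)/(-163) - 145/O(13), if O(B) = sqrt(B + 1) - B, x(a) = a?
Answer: 60924/5053 + 29*sqrt(14)/31 ≈ 15.557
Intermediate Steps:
O(B) = sqrt(1 + B) - B
x(17)/(-163) - 145/O(13) = 17/(-163) - 145/(sqrt(1 + 13) - 1*13) = 17*(-1/163) - 145/(sqrt(14) - 13) = -17/163 - 145/(-13 + sqrt(14))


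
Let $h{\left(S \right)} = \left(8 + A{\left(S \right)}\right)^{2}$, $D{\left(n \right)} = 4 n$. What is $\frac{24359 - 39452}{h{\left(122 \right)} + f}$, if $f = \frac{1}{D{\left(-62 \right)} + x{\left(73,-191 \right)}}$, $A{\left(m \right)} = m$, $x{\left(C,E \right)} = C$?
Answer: $- \frac{97825}{109537} \approx -0.89308$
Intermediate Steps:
$h{\left(S \right)} = \left(8 + S\right)^{2}$
$f = - \frac{1}{175}$ ($f = \frac{1}{4 \left(-62\right) + 73} = \frac{1}{-248 + 73} = \frac{1}{-175} = - \frac{1}{175} \approx -0.0057143$)
$\frac{24359 - 39452}{h{\left(122 \right)} + f} = \frac{24359 - 39452}{\left(8 + 122\right)^{2} - \frac{1}{175}} = - \frac{15093}{130^{2} - \frac{1}{175}} = - \frac{15093}{16900 - \frac{1}{175}} = - \frac{15093}{\frac{2957499}{175}} = \left(-15093\right) \frac{175}{2957499} = - \frac{97825}{109537}$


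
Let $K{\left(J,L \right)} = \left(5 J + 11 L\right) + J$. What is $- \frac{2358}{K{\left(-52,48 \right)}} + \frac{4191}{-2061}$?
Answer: $- \frac{35587}{2748} \approx -12.95$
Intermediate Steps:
$K{\left(J,L \right)} = 6 J + 11 L$
$- \frac{2358}{K{\left(-52,48 \right)}} + \frac{4191}{-2061} = - \frac{2358}{6 \left(-52\right) + 11 \cdot 48} + \frac{4191}{-2061} = - \frac{2358}{-312 + 528} + 4191 \left(- \frac{1}{2061}\right) = - \frac{2358}{216} - \frac{1397}{687} = \left(-2358\right) \frac{1}{216} - \frac{1397}{687} = - \frac{131}{12} - \frac{1397}{687} = - \frac{35587}{2748}$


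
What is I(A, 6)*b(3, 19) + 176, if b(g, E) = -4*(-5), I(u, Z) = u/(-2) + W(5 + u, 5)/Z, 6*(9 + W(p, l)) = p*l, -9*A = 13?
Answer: 13796/81 ≈ 170.32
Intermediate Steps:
A = -13/9 (A = -⅑*13 = -13/9 ≈ -1.4444)
W(p, l) = -9 + l*p/6 (W(p, l) = -9 + (p*l)/6 = -9 + (l*p)/6 = -9 + l*p/6)
I(u, Z) = -u/2 + (-29/6 + 5*u/6)/Z (I(u, Z) = u/(-2) + (-9 + (⅙)*5*(5 + u))/Z = u*(-½) + (-9 + (25/6 + 5*u/6))/Z = -u/2 + (-29/6 + 5*u/6)/Z)
b(g, E) = 20
I(A, 6)*b(3, 19) + 176 = ((⅙)*(-29 + 5*(-13/9) - 3*6*(-13/9))/6)*20 + 176 = ((⅙)*(⅙)*(-29 - 65/9 + 26))*20 + 176 = ((⅙)*(⅙)*(-92/9))*20 + 176 = -23/81*20 + 176 = -460/81 + 176 = 13796/81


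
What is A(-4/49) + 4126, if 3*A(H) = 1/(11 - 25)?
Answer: 173291/42 ≈ 4126.0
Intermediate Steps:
A(H) = -1/42 (A(H) = 1/(3*(11 - 25)) = (⅓)/(-14) = (⅓)*(-1/14) = -1/42)
A(-4/49) + 4126 = -1/42 + 4126 = 173291/42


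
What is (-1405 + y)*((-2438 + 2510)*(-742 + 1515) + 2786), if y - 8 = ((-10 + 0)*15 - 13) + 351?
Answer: -70656378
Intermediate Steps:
y = 196 (y = 8 + (((-10 + 0)*15 - 13) + 351) = 8 + ((-10*15 - 13) + 351) = 8 + ((-150 - 13) + 351) = 8 + (-163 + 351) = 8 + 188 = 196)
(-1405 + y)*((-2438 + 2510)*(-742 + 1515) + 2786) = (-1405 + 196)*((-2438 + 2510)*(-742 + 1515) + 2786) = -1209*(72*773 + 2786) = -1209*(55656 + 2786) = -1209*58442 = -70656378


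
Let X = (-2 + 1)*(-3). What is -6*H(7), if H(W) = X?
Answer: -18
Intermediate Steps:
X = 3 (X = -1*(-3) = 3)
H(W) = 3
-6*H(7) = -6*3 = -18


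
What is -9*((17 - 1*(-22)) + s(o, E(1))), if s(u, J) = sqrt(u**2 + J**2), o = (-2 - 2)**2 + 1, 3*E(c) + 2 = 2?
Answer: -504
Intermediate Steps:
E(c) = 0 (E(c) = -2/3 + (1/3)*2 = -2/3 + 2/3 = 0)
o = 17 (o = (-4)**2 + 1 = 16 + 1 = 17)
s(u, J) = sqrt(J**2 + u**2)
-9*((17 - 1*(-22)) + s(o, E(1))) = -9*((17 - 1*(-22)) + sqrt(0**2 + 17**2)) = -9*((17 + 22) + sqrt(0 + 289)) = -9*(39 + sqrt(289)) = -9*(39 + 17) = -9*56 = -504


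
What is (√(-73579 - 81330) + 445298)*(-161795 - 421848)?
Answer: -259895060614 - 583643*I*√154909 ≈ -2.599e+11 - 2.2971e+8*I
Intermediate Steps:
(√(-73579 - 81330) + 445298)*(-161795 - 421848) = (√(-154909) + 445298)*(-583643) = (I*√154909 + 445298)*(-583643) = (445298 + I*√154909)*(-583643) = -259895060614 - 583643*I*√154909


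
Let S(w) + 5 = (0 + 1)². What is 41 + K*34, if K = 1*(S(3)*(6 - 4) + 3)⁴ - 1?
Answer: 21257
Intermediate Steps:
S(w) = -4 (S(w) = -5 + (0 + 1)² = -5 + 1² = -5 + 1 = -4)
K = 624 (K = 1*(-4*(6 - 4) + 3)⁴ - 1 = 1*(-4*2 + 3)⁴ - 1 = 1*(-8 + 3)⁴ - 1 = 1*(-5)⁴ - 1 = 1*625 - 1 = 625 - 1 = 624)
41 + K*34 = 41 + 624*34 = 41 + 21216 = 21257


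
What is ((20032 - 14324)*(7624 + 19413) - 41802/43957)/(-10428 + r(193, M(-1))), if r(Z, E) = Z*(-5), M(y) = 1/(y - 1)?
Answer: -6783760512770/500802101 ≈ -13546.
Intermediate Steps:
M(y) = 1/(-1 + y)
r(Z, E) = -5*Z
((20032 - 14324)*(7624 + 19413) - 41802/43957)/(-10428 + r(193, M(-1))) = ((20032 - 14324)*(7624 + 19413) - 41802/43957)/(-10428 - 5*193) = (5708*27037 - 41802*1/43957)/(-10428 - 965) = (154327196 - 41802/43957)/(-11393) = (6783760512770/43957)*(-1/11393) = -6783760512770/500802101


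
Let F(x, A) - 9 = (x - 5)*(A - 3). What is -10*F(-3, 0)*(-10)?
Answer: 3300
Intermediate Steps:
F(x, A) = 9 + (-5 + x)*(-3 + A) (F(x, A) = 9 + (x - 5)*(A - 3) = 9 + (-5 + x)*(-3 + A))
-10*F(-3, 0)*(-10) = -10*(24 - 5*0 - 3*(-3) + 0*(-3))*(-10) = -10*(24 + 0 + 9 + 0)*(-10) = -10*33*(-10) = -330*(-10) = 3300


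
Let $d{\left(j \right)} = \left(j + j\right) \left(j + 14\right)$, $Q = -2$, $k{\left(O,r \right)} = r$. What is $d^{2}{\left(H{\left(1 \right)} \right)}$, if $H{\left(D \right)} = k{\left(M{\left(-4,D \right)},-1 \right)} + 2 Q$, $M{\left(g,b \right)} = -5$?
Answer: $8100$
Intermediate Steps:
$H{\left(D \right)} = -5$ ($H{\left(D \right)} = -1 + 2 \left(-2\right) = -1 - 4 = -5$)
$d{\left(j \right)} = 2 j \left(14 + j\right)$
$d^{2}{\left(H{\left(1 \right)} \right)} = \left(2 \left(-5\right) \left(14 - 5\right)\right)^{2} = \left(2 \left(-5\right) 9\right)^{2} = \left(-90\right)^{2} = 8100$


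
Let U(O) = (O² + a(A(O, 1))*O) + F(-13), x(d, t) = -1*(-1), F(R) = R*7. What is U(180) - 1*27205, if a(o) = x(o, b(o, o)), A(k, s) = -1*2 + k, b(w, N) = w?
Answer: 5284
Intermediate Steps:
F(R) = 7*R
x(d, t) = 1
A(k, s) = -2 + k
a(o) = 1
U(O) = -91 + O + O² (U(O) = (O² + 1*O) + 7*(-13) = (O² + O) - 91 = (O + O²) - 91 = -91 + O + O²)
U(180) - 1*27205 = (-91 + 180 + 180²) - 1*27205 = (-91 + 180 + 32400) - 27205 = 32489 - 27205 = 5284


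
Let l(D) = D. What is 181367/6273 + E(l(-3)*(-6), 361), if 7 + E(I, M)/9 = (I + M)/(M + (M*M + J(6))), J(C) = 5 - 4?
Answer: -9307603351/273258153 ≈ -34.062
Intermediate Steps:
J(C) = 1
E(I, M) = -63 + 9*(I + M)/(1 + M + M²) (E(I, M) = -63 + 9*((I + M)/(M + (M*M + 1))) = -63 + 9*((I + M)/(M + (M² + 1))) = -63 + 9*((I + M)/(M + (1 + M²))) = -63 + 9*((I + M)/(1 + M + M²)) = -63 + 9*(I + M)/(1 + M + M²))
181367/6273 + E(l(-3)*(-6), 361) = 181367/6273 + 9*(-7 - 3*(-6) - 7*361² - 6*361)/(1 + 361 + 361²) = 181367*(1/6273) + 9*(-7 + 18 - 7*130321 - 2166)/(1 + 361 + 130321) = 181367/6273 + 9*(-7 + 18 - 912247 - 2166)/130683 = 181367/6273 + 9*(1/130683)*(-914402) = 181367/6273 - 2743206/43561 = -9307603351/273258153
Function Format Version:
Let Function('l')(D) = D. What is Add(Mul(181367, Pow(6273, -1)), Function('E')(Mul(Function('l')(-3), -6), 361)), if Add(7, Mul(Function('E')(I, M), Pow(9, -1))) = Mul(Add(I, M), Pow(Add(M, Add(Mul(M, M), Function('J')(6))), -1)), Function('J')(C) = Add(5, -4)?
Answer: Rational(-9307603351, 273258153) ≈ -34.062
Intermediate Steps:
Function('J')(C) = 1
Function('E')(I, M) = Add(-63, Mul(9, Pow(Add(1, M, Pow(M, 2)), -1), Add(I, M))) (Function('E')(I, M) = Add(-63, Mul(9, Mul(Add(I, M), Pow(Add(M, Add(Mul(M, M), 1)), -1)))) = Add(-63, Mul(9, Mul(Add(I, M), Pow(Add(M, Add(Pow(M, 2), 1)), -1)))) = Add(-63, Mul(9, Mul(Add(I, M), Pow(Add(M, Add(1, Pow(M, 2))), -1)))) = Add(-63, Mul(9, Mul(Add(I, M), Pow(Add(1, M, Pow(M, 2)), -1)))) = Add(-63, Mul(9, Mul(Pow(Add(1, M, Pow(M, 2)), -1), Add(I, M)))) = Add(-63, Mul(9, Pow(Add(1, M, Pow(M, 2)), -1), Add(I, M))))
Add(Mul(181367, Pow(6273, -1)), Function('E')(Mul(Function('l')(-3), -6), 361)) = Add(Mul(181367, Pow(6273, -1)), Mul(9, Pow(Add(1, 361, Pow(361, 2)), -1), Add(-7, Mul(-3, -6), Mul(-7, Pow(361, 2)), Mul(-6, 361)))) = Add(Mul(181367, Rational(1, 6273)), Mul(9, Pow(Add(1, 361, 130321), -1), Add(-7, 18, Mul(-7, 130321), -2166))) = Add(Rational(181367, 6273), Mul(9, Pow(130683, -1), Add(-7, 18, -912247, -2166))) = Add(Rational(181367, 6273), Mul(9, Rational(1, 130683), -914402)) = Add(Rational(181367, 6273), Rational(-2743206, 43561)) = Rational(-9307603351, 273258153)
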